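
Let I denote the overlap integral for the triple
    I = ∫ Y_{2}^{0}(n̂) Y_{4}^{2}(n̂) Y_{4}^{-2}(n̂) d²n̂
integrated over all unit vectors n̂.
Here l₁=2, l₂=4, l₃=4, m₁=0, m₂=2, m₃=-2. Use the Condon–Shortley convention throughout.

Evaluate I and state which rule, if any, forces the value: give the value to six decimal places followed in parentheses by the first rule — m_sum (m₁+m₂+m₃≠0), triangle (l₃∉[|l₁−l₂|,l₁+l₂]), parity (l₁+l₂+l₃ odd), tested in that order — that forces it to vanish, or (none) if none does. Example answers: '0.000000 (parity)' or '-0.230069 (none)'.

0.065536 (none)

Checks pass: Σm=0; 10 even; l₃=4∈[2,6].
(2·2+1)(2·4+1)(2·4+1) = 405
Δ: 2! 2! 6! / 11! → 1/13860
sum: t=0:+1/192 t=1:−1/36 t=2:+1/192 = -5/288
3j²(2 4 4; 0 0 0) = Δ·Π!·Σ² = 20/693  (sign -1)
sum: t=0:+1/2880 t=1:−1/120 t=2:+1/192 = -1/360
3j²(2 4 4; 0 2 -2) = Δ·Π!·Σ² = 16/3465  (sign -1)
combine: 4πI² = 405·20/693·16/3465 = 320/5929
take √, sign +1: I = 0.06553591
No selection rule forces the value: the integral is nonzero (none).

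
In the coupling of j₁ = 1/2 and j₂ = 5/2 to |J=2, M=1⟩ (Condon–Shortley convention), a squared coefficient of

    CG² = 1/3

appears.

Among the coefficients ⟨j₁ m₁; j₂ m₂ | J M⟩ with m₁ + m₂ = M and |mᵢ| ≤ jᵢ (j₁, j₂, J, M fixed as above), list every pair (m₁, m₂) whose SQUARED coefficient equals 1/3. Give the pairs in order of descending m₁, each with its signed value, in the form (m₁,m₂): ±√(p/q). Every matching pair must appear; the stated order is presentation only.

Admissible pairs with m₁+m₂ = M = 1: (-1/2,3/2), (1/2,1/2)
  (m₁,m₂)=(1/2,1/2): CG² = 1/3, CG = +√(1/3)   ← matches the target
  (m₁,m₂)=(-1/2,3/2): CG² = 2/3, CG = −√(2/3)
Pairs with CG² = 1/3: (1/2,1/2): +√(1/3)

(1/2,1/2): +√(1/3)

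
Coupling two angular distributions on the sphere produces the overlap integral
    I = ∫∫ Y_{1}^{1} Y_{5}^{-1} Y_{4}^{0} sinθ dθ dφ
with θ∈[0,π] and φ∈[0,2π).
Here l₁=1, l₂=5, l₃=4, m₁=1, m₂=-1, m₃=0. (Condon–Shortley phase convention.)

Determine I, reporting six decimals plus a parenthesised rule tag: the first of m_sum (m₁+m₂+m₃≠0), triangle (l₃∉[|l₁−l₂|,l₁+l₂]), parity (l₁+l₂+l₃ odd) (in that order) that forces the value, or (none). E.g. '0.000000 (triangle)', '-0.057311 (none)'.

Rules hold: Σm=0, L=10 even, 4≤4≤6.
N = 3·11·9 = 297
Δ = 2!·0!·8!/11! = 1/495
Racah Σ t=1..1: t=1:−1/576 = -1/576
⇒ 3j(1 5 4; 0 0 0)² = 5/99, sgn -1
Racah Σ t=0..0: t=0:+1/1152 = 1/1152
⇒ 3j(1 5 4; 1 -1 0)² = 1/33, sgn +1
4πI² = N·(3j₀)²·(3jₘ)² = 5/11
I = -1·√(0.454545/4π) = -0.19018827
No selection rule forces the value: the integral is nonzero (none).

-0.190188 (none)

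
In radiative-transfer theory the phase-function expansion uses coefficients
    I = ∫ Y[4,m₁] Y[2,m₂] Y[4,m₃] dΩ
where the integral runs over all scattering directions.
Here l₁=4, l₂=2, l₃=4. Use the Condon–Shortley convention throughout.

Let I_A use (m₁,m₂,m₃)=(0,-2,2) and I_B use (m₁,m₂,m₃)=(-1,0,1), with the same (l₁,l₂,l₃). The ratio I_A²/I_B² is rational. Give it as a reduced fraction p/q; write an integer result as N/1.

Same 4,2,4: normalisation and zero-m 3j drop out of the ratio.
A: Δ: 2! 6! 2! / 11! → 1/13860; sum: t=0:+1/192 = 1/192; 3j²(4 2 4; 0 -2 2) = Δ·Π!·Σ² = 3/77  (sign +1)
B: Δ: 2! 6! 2! / 11! → 1/13860; sum: t=0:+1/480 t=1:−1/48 t=2:+1/144 = -17/1440; 3j²(4 2 4; -1 0 1) = Δ·Π!·Σ² = 289/13860  (sign +1)
I_A²/I_B² = (3/77)/(289/13860) = 540/289

540/289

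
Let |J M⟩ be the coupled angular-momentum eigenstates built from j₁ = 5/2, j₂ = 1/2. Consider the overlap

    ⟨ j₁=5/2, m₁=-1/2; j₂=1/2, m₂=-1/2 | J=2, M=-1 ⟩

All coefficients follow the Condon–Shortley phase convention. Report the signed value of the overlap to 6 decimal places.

√[5·1!4!0!/6! · 2!3!0!1!1!3!] = √(12)
  +(−1)^0/∏(0,1,3,0,1,0)! = 1/6  (running 1/6)
⟨..|..⟩ = √(12)·(1/6) = +0.577350

+0.577350  (= +√(1/3))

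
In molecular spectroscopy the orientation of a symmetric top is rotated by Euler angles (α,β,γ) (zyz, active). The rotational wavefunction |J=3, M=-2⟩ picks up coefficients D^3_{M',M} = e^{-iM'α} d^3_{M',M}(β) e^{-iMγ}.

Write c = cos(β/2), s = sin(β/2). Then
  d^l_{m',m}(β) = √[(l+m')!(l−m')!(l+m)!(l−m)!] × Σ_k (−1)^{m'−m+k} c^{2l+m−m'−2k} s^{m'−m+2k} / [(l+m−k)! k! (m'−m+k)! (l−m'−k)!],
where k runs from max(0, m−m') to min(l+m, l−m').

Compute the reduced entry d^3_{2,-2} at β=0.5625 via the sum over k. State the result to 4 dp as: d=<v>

d^3_{2,-2}(β=0.5625) via the finite sum:
Half-angle: c=0.960709, s=0.277557. N=√(120·1·1·120)=120.000000
k: max(0,(-2)−(2))=0 … min(3+(-2),3−(2))=1
  k=0: (−1)^4·120.0000/(24)·0.9607^2·0.2776^4 = +0.027388
  k=1: (−1)^5·120.0000/(120)·0.9607^0·0.2776^6 = -0.000457
d^3_{2,-2}(0.5625) = +0.027388 -0.000457 = +0.026931

d=0.0269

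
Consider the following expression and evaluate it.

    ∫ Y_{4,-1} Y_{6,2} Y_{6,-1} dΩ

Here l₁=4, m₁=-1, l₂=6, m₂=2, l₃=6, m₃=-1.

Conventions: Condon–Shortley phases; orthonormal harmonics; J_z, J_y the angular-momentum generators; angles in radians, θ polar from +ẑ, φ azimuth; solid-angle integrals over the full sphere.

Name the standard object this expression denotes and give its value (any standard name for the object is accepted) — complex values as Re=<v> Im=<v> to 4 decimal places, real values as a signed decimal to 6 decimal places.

Gaunt coefficient, +0.113069

This is a Gaunt coefficient — the integral of a triple product of spherical harmonics over the sphere.
Rules hold: Σm=0, L=16 even, 2≤6≤10.
N = 9·13·13 = 1521
Δ = 4!·4!·8!/17! = 1/15315300
Racah Σ t=0..4: t=0:+1/829440 t=1:−1/25920 t=2:+1/9216 t=3:−1/25920 t=4:+1/829440 = 7/207360
⇒ 3j(4 6 6; 0 0 0)² = 28/2431, sgn +1
Racah Σ t=1..4: t=1:−1/725760 t=2:+1/34560 t=3:−1/17280 t=4:+1/82944 = -53/2903040
⇒ 3j(4 6 6; -1 2 -1)² = 2809/306306, sgn +1
4πI² = N·(3j₀)²·(3jₘ)² = 5618/34969
I = +1·√(0.160657/4π) = 0.11306920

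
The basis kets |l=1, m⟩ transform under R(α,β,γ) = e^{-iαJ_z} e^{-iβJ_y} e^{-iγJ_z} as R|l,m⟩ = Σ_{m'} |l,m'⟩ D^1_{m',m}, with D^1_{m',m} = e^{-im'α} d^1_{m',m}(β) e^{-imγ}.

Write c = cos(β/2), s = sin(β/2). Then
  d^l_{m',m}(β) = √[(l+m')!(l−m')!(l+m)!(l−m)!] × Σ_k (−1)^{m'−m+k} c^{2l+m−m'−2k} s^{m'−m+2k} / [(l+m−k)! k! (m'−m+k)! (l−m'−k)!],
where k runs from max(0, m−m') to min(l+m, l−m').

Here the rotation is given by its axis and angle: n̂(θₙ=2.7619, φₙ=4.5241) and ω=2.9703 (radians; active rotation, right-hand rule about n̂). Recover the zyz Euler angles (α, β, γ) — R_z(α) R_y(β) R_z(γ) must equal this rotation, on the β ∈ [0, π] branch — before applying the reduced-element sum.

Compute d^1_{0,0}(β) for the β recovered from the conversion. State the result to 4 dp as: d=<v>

d=0.7273

Axis–angle → zyz. n̂ = (sinθₙcosφₙ, sinθₙsinφₙ, cosθₙ) = (-0.069375, -0.364084, -0.928779), ω = 2.9703.
R = I cosω + sinω [n̂]ₓ + (1−cosω) n̂n̂ᵀ gives
  R = [-0.975810, +0.208463, +0.065864; -0.108169, -0.722190, +0.683184; +0.189985, +0.659533, +0.727270]
β = atan2(√(R₁₃²+R₂₃²), R₃₃) = 0.756461; α = atan2(R₂₃, R₁₃) mod 2π = 1.474685; γ = atan2(R₃₂, −R₃₁) mod 2π = 1.851263
d^1_{0,0}(β=0.7565) via the finite sum:
Half-angle: c=0.929320, s=0.369277. N=√(1·1·1·1)=1.000000
k: max(0,(0)−(0))=0 … min(1+(0),1−(0))=1
  k=0: (−1)^0·1.0000/(1)·0.9293^2·0.3693^0 = +0.863635
  k=1: (−1)^1·1.0000/(1)·0.9293^0·0.3693^2 = -0.136365
d^1_{0,0}(0.7565) = +0.863635 -0.136365 = +0.727270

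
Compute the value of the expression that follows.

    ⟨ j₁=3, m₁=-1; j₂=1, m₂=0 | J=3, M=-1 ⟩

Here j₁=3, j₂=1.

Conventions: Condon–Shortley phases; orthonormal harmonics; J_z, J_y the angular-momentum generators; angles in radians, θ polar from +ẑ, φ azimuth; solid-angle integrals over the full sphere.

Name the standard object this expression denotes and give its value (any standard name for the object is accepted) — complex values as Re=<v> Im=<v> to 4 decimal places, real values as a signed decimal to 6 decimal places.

This is a Clebsch–Gordan (vector-coupling) coefficient.
triangle: 1!·5!·1!/8! = 120/40320
(j±m)!: 2!·4!·1!·1!·2!·4! = 2304
prefactor² = (2J+1)·Δ·N² = 48
  k=0: +1/(0!·1!·4!·1!·1!·0!) = 1/24
  k=1: −1/(1!·0!·3!·0!·2!·1!) = -1/12
Σ = -1/24  ⇒  CG² = 48·(-1/24)² = 1/12
CG = −√(1/12) = -0.288675

Clebsch–Gordan coefficient, −√(1/12) ≈ -0.288675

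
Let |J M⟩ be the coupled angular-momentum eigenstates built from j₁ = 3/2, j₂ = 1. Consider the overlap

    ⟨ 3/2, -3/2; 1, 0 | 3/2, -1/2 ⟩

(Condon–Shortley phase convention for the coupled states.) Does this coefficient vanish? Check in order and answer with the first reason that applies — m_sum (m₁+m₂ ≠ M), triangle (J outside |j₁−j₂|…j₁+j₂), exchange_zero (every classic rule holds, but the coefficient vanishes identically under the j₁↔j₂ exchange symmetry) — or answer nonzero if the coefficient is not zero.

m_sum

m-sum: m₁+m₂ = -3/2+0 = -3/2, M = -1/2  ✗ ⇒ coefficient is 0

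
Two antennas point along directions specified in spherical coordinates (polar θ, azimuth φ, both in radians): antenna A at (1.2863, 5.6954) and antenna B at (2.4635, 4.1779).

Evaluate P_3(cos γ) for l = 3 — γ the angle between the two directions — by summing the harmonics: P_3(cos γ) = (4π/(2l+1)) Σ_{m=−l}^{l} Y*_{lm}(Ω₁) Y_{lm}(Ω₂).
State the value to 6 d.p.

Addition theorem: P_3(cos γ) = (4π/7) Σ_m Y*_{lm}(Ω₁) Y_{lm}(Ω₂), m = −3…3:
  m=-3: Y*=-0.070598-0.362088i  Y=+0.102939+0.003364i  product -0.006049-0.037511i
  m=-2: Y*=+0.101740-0.243877i  Y=+0.150654+0.274582i  product +0.082292-0.008805i
  m=-1: Y*=-0.156456+0.104255i  Y=-0.209894+0.354572i  product -0.004127-0.077357i
  m=+0: Y*=-0.272966-0.000000i  Y=-0.009421+0.000000i  product +0.002572+0.000000i
  m=+1: Y*=+0.156456+0.104255i  Y=+0.209894+0.354572i  product -0.004127+0.077357i
  m=+2: Y*=+0.101740+0.243877i  Y=+0.150654-0.274582i  product +0.082292+0.008805i
  m=+3: Y*=+0.070598-0.362088i  Y=-0.102939+0.003364i  product -0.006049+0.037511i
Σ over m = +0.146803+0.000000i; ×(4π/7) → +0.263541+0.000000i. Real part: 0.263541

0.263541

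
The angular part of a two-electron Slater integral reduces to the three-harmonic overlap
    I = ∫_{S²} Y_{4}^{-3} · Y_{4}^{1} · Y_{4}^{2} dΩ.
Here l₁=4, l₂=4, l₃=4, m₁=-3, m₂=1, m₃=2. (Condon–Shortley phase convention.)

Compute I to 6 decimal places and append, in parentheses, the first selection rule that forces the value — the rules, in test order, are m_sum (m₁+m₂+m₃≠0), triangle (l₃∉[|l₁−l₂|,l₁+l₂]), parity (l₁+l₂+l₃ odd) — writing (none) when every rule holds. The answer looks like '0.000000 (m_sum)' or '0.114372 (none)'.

m-sum 0 ✓  L=12 even ✓  0≤4≤8 ✓
Π(2lᵢ+1) = 9×9×9 = 729
triangle coeff Δ(4,4,4) = 1/450450
Σ_t [0,4]: t=0:+1/13824 t=1:−1/216 t=2:+1/64 t=3:−1/216 t=4:+1/13824 = 5/768
(3j)²=18/1001 [(4 4 4; 0 0 0)], sign=+1
Σ_t [3,4]: t=3:−1/576 t=4:+1/864 = -1/1728
(3j)²=5/1287 [(4 4 4; -3 1 2)], sign=-1
⇒ 4πI² = 7290/143143
I = (-1)√(7290/143143/(4π)) = -0.06366105
No selection rule forces the value: the integral is nonzero (none).

-0.063661 (none)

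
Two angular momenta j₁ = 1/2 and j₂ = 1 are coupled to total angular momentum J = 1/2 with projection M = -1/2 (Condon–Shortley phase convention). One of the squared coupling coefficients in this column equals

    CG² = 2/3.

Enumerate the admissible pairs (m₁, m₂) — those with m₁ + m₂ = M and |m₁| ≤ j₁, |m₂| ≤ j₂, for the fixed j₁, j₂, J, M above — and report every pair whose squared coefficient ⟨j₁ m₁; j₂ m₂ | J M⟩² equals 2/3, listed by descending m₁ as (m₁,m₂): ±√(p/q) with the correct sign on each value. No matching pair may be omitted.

Admissible pairs with m₁+m₂ = M = -1/2: (-1/2,0), (1/2,-1)
  (m₁,m₂)=(1/2,-1): CG² = 2/3, CG = +√(2/3)   ← matches the target
  (m₁,m₂)=(-1/2,0): CG² = 1/3, CG = −√(1/3)
Pairs with CG² = 2/3: (1/2,-1): +√(2/3)

(1/2,-1): +√(2/3)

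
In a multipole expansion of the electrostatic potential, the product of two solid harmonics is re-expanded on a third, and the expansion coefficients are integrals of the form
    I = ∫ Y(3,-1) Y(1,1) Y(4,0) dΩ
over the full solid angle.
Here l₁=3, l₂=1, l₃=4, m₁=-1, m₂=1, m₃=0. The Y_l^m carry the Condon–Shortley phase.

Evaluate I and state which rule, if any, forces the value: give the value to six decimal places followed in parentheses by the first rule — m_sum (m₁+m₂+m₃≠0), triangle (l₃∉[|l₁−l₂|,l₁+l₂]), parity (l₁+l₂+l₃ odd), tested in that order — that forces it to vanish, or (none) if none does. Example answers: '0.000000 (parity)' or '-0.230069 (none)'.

Checks pass: Σm=0; 8 even; l₃=4∈[2,4].
(2·3+1)(2·1+1)(2·4+1) = 189
Δ: 0! 6! 2! / 9! → 1/252
sum: t=0:+1/36 = 1/36
3j²(3 1 4; 0 0 0) = Δ·Π!·Σ² = 4/63  (sign +1)
sum: t=0:+1/96 = 1/96
3j²(3 1 4; -1 1 0) = Δ·Π!·Σ² = 1/42  (sign +1)
combine: 4πI² = 189·4/63·1/42 = 2/7
take √, sign +1: I = 0.15078601
No selection rule forces the value: the integral is nonzero (none).

0.150786 (none)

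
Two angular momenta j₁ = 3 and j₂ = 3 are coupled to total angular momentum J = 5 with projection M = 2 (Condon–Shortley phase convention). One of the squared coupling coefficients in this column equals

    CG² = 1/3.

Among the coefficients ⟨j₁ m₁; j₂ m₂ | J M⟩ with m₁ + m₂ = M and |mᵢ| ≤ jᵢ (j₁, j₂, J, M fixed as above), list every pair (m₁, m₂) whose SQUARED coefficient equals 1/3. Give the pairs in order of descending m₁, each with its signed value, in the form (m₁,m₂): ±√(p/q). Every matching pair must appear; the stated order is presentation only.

(2,0): +√(1/3); (0,2): −√(1/3)

Admissible pairs with m₁+m₂ = M = 2: (-1,3), (0,2), (1,1), (2,0), (3,-1)
  (m₁,m₂)=(3,-1): CG² = 1/6, CG = +√(1/6)
  (m₁,m₂)=(2,0): CG² = 1/3, CG = +√(1/3)   ← matches the target
  (m₁,m₂)=(1,1): CG² = 0/1, CG = 0
  (m₁,m₂)=(0,2): CG² = 1/3, CG = −√(1/3)   ← matches the target
  (m₁,m₂)=(-1,3): CG² = 1/6, CG = −√(1/6)
Pairs with CG² = 1/3: (2,0): +√(1/3); (0,2): −√(1/3)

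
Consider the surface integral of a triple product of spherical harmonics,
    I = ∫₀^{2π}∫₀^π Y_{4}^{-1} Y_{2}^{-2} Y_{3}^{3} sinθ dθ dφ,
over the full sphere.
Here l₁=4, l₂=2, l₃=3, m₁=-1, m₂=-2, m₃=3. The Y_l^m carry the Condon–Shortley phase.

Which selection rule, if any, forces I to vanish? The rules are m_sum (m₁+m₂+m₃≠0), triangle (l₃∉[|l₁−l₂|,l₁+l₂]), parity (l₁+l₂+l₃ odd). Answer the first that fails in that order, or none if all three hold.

parity

m₁+m₂+m₃ = -1 − 2 + 3 = 0  ✓
triangle: |4−2|=2 ≤ l₃=3 ≤ 4+2=6  ✓
parity: l₁+l₂+l₃ = 9 is odd  ✗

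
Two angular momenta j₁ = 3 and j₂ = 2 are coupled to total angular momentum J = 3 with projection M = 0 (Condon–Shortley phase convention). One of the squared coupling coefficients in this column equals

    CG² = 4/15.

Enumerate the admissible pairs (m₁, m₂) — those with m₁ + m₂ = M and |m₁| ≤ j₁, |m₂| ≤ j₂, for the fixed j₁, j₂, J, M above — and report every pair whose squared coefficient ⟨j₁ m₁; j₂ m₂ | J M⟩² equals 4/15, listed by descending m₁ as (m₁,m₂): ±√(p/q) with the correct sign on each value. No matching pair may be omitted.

Admissible pairs with m₁+m₂ = M = 0: (-2,2), (-1,1), (0,0), (1,-1), (2,-2)
  (m₁,m₂)=(2,-2): CG² = 1/3, CG = +√(1/3)
  (m₁,m₂)=(1,-1): CG² = 1/30, CG = +√(1/30)
  (m₁,m₂)=(0,0): CG² = 4/15, CG = −√(4/15)   ← matches the target
  (m₁,m₂)=(-1,1): CG² = 1/30, CG = +√(1/30)
  (m₁,m₂)=(-2,2): CG² = 1/3, CG = +√(1/3)
Pairs with CG² = 4/15: (0,0): −√(4/15)

(0,0): −√(4/15)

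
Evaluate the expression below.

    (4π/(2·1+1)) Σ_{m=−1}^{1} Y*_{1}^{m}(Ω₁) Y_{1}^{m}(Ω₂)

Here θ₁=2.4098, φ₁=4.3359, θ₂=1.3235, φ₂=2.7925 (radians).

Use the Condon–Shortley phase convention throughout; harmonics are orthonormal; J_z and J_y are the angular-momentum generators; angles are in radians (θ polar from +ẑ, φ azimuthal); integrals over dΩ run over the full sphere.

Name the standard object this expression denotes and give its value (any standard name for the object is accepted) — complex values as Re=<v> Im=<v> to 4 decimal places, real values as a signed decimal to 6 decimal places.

This sum is the spherical-harmonic addition theorem: it equals the Legendre polynomial P_l(cos γ) of the angle γ between the two directions.
Summing Y*_{l m}(θ₁,φ₁)·Y_{l m}(θ₂,φ₂) over m ∈ [−1, 1]; prefactor 4π/(2·1+1) = 4.188790:
  m=-1: Y*=-0.08488 - 0.21469j  Y=-0.31478 - 0.11458j  product 0.00212 + 0.07731j
  m=+0: Y*=-0.36351 + 0.00000j  Y=0.11960 + 0.00000j  product -0.04348 + 0.00000j
  m=+1: Y*=0.08488 - 0.21469j  Y=0.31478 - 0.11458j  product 0.00212 - 0.07731j
Total Σ_m = -0.03924 + 0.00000j. Multiply by 4.188790: -0.16437 + 0.00000j. P_1(cos γ) = -0.164366

Legendre polynomial (addition theorem), -0.164366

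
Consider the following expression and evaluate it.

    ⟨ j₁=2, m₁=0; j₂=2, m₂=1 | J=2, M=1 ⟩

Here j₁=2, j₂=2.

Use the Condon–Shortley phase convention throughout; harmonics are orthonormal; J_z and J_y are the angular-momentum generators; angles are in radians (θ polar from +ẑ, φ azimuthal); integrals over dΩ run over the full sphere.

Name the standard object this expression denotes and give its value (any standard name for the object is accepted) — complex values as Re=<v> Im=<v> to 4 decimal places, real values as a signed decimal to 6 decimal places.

Clebsch–Gordan coefficient, −√(1/14) ≈ -0.267261

This is a Clebsch–Gordan (vector-coupling) coefficient.
√[5·2!2!2!/7! · 2!2!3!1!3!1!] = √(8/7)
  +(−1)^1/∏(1,1,1,2,1,0)! = -1/2  (running -1/2)
  +(−1)^2/∏(2,0,0,1,2,1)! = 1/4  (running -1/4)
⟨..|..⟩ = √(8/7)·(-1/4) = -0.267261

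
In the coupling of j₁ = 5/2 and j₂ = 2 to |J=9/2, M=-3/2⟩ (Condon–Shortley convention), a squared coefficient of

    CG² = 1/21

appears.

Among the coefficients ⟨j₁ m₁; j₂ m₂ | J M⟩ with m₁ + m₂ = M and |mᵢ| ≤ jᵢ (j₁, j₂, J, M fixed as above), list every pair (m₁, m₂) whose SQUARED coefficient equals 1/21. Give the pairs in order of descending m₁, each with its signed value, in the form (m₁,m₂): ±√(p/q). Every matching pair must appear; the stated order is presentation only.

Admissible pairs with m₁+m₂ = M = -3/2: (-5/2,1), (-3/2,0), (-1/2,-1), (1/2,-2)
  (m₁,m₂)=(1/2,-2): CG² = 5/42, CG = +√(5/42)
  (m₁,m₂)=(-1/2,-1): CG² = 10/21, CG = +√(10/21)
  (m₁,m₂)=(-3/2,0): CG² = 5/14, CG = +√(5/14)
  (m₁,m₂)=(-5/2,1): CG² = 1/21, CG = +√(1/21)   ← matches the target
Pairs with CG² = 1/21: (-5/2,1): +√(1/21)

(-5/2,1): +√(1/21)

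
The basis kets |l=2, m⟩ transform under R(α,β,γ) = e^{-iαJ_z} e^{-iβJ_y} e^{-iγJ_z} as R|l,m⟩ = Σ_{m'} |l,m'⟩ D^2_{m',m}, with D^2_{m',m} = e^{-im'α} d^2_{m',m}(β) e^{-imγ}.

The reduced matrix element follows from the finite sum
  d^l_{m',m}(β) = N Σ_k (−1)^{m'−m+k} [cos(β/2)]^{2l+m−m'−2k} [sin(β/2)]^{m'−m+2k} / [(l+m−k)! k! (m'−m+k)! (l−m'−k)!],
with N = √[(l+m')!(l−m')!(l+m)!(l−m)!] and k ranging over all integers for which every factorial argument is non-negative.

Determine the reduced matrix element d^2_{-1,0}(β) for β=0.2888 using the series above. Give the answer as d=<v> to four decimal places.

d^2_{-1,0}(β=0.2888) via the finite sum:
c=cos(0.288800/2)=0.989592, s=sin(0.288800/2)=0.143899; N=√[1·6·2·2]=4.898979
k: max(0,(0)−(-1))=1 … min(2+(0),2−(-1))=2
  k=1: (−1)^0·4.8990/(2)·0.9896^3·0.1439^1 = +0.341587
  k=2: (−1)^1·4.8990/(2)·0.9896^1·0.1439^3 = -0.007223
d^2_{-1,0}(0.2888) = +0.341587 -0.007223 = +0.334364

d=0.3344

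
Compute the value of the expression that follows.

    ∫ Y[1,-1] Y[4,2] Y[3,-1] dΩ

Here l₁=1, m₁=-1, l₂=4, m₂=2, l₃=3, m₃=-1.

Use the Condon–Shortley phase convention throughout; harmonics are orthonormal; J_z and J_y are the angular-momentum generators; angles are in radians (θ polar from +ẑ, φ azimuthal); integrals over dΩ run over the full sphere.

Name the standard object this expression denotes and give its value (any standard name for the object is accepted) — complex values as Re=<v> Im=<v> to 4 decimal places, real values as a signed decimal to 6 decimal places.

This is a Gaunt coefficient — the integral of a triple product of spherical harmonics over the sphere.
Checks pass: Σm=0; 8 even; l₃=3∈[3,5].
(2·1+1)(2·4+1)(2·3+1) = 189
Δ: 2! 0! 6! / 9! → 1/252
sum: t=1:−1/36 = -1/36
3j²(1 4 3; 0 0 0) = Δ·Π!·Σ² = 4/63  (sign +1)
sum: t=2:+1/96 = 1/96
3j²(1 4 3; -1 2 -1) = Δ·Π!·Σ² = 5/84  (sign +1)
combine: 4πI² = 189·4/63·5/84 = 5/7
take √, sign +1: I = 0.23841361

Gaunt coefficient, +0.238414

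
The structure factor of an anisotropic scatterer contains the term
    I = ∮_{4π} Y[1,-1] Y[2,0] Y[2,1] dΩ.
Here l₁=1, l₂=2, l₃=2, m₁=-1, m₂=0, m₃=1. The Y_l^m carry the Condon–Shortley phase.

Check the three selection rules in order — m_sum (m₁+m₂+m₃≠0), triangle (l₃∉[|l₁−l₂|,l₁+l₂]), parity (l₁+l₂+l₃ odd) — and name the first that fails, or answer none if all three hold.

parity

m₁+m₂+m₃ = -1 + 0 + 1 = 0  ✓
triangle: |1−2|=1 ≤ l₃=2 ≤ 1+2=3  ✓
parity: l₁+l₂+l₃ = 5 is odd  ✗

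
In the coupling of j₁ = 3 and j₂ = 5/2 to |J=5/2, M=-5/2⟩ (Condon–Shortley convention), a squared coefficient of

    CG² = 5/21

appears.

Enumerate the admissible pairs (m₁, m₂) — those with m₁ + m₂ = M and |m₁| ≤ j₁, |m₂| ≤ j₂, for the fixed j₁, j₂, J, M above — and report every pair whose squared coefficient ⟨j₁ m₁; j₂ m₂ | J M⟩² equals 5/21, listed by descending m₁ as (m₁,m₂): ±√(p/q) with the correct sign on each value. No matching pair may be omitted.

Admissible pairs with m₁+m₂ = M = -5/2: (-3,1/2), (-2,-1/2), (-1,-3/2), (0,-5/2)
  (m₁,m₂)=(0,-5/2): CG² = 5/42, CG = +√(5/42)
  (m₁,m₂)=(-1,-3/2): CG² = 2/7, CG = −√(2/7)
  (m₁,m₂)=(-2,-1/2): CG² = 5/14, CG = +√(5/14)
  (m₁,m₂)=(-3,1/2): CG² = 5/21, CG = −√(5/21)   ← matches the target
Pairs with CG² = 5/21: (-3,1/2): −√(5/21)

(-3,1/2): −√(5/21)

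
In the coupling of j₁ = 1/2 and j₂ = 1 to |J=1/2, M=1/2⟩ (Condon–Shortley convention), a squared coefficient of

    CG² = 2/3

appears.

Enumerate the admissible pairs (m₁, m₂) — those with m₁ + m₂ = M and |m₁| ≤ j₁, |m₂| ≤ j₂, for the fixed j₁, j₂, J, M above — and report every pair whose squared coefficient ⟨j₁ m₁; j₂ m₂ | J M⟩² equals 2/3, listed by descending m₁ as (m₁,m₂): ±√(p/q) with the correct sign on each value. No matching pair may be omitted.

(-1/2,1): −√(2/3)

Admissible pairs with m₁+m₂ = M = 1/2: (-1/2,1), (1/2,0)
  (m₁,m₂)=(1/2,0): CG² = 1/3, CG = +√(1/3)
  (m₁,m₂)=(-1/2,1): CG² = 2/3, CG = −√(2/3)   ← matches the target
Pairs with CG² = 2/3: (-1/2,1): −√(2/3)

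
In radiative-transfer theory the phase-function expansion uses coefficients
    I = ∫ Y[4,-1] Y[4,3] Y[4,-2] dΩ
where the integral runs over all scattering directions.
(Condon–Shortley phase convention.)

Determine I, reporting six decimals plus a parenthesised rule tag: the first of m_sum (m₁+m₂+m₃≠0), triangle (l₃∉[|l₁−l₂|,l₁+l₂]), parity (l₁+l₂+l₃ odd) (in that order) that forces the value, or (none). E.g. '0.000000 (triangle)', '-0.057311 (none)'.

m-sum 0 ✓  L=12 even ✓  0≤4≤8 ✓
Π(2lᵢ+1) = 9×9×9 = 729
triangle coeff Δ(4,4,4) = 1/450450
Σ_t [0,4]: t=0:+1/13824 t=1:−1/216 t=2:+1/64 t=3:−1/216 t=4:+1/13824 = 5/768
(3j)²=18/1001 [(4 4 4; 0 0 0)], sign=+1
Σ_t [3,4]: t=3:−1/576 t=4:+1/864 = -1/1728
(3j)²=5/1287 [(4 4 4; -1 3 -2)], sign=-1
⇒ 4πI² = 7290/143143
I = (-1)√(7290/143143/(4π)) = -0.06366105
No selection rule forces the value: the integral is nonzero (none).

-0.063661 (none)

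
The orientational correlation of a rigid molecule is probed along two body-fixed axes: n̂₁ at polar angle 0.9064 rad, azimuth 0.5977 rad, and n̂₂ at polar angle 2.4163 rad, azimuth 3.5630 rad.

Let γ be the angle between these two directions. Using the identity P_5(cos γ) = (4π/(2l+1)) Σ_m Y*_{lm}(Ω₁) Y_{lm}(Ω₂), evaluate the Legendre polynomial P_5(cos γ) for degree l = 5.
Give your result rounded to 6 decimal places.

Summing Y*_{l m}(θ₁,φ₁)·Y_{l m}(θ₂,φ₂) over m ∈ [−5, 5]; prefactor 4π/(2·5+1) = 1.142397:
  term(m=-5) = -0.00532 - 0.00646j   from Y*(Ω₁)=-0.13874 + 0.02141j, Y(Ω₂)=0.03046 + 0.05125j
  term(m=-4) = -0.05630 - 0.04792j   from Y*(Ω₁)=-0.25420 + 0.23719j, Y(Ω₂)=0.02437 + 0.21127j
  term(m=-3) = -0.14398 - 0.08414j   from Y*(Ω₁)=-0.09013 + 0.39874j, Y(Ω₂)=-0.12311 + 0.38891j
  term(m=-2) = -0.03241 - 0.01193j   from Y*(Ω₁)=0.03337 + 0.08468j, Y(Ω₂)=-0.25245 + 0.28324j
  term(m=-1) = -0.01730 - 0.00308j   from Y*(Ω₁)=-0.26831 - 0.18266j, Y(Ω₂)=0.04939 - 0.02214j
  term(m=+0) = -0.07029 + 0.00000j   from Y*(Ω₁)=-0.18076 + 0.00000j, Y(Ω₂)=0.38885 + 0.00000j
  term(m=+1) = -0.01730 + 0.00308j   from Y*(Ω₁)=0.26831 - 0.18266j, Y(Ω₂)=-0.04939 - 0.02214j
  term(m=+2) = -0.03241 + 0.01193j   from Y*(Ω₁)=0.03337 - 0.08468j, Y(Ω₂)=-0.25245 - 0.28324j
  term(m=+3) = -0.14398 + 0.08414j   from Y*(Ω₁)=0.09013 + 0.39874j, Y(Ω₂)=0.12311 + 0.38891j
  term(m=+4) = -0.05630 + 0.04792j   from Y*(Ω₁)=-0.25420 - 0.23719j, Y(Ω₂)=0.02437 - 0.21127j
  term(m=+5) = -0.00532 + 0.00646j   from Y*(Ω₁)=0.13874 + 0.02141j, Y(Ω₂)=-0.03046 + 0.05125j
Accumulated sum -0.58091 + 0.00000j; after 4π/(2l+1) scaling, -0.66363 + 0.00000j ⇒ P_5 = -0.663629

-0.663629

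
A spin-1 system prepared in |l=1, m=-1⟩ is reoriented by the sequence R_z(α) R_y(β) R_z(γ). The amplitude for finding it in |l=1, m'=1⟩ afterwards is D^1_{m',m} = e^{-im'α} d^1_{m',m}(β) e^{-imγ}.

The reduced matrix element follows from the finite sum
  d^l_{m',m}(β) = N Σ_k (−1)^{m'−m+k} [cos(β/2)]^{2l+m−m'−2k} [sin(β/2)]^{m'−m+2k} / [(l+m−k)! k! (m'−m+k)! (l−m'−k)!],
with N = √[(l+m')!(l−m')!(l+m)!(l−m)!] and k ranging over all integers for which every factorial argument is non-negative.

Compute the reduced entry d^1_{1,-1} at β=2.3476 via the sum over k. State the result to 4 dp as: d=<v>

d=0.8505

d^1_{1,-1}(β=2.3476) via the finite sum:
Half-angle: c=0.386650, s=0.922227. N=√(2·1·1·2)=2.000000
k∈{0} keeps every argument non-negative
  k=0: (−1)^2·2.0000/(2)·0.3867^0·0.9222^2 = +0.850502
d^1_{1,-1}(2.3476) = +0.850502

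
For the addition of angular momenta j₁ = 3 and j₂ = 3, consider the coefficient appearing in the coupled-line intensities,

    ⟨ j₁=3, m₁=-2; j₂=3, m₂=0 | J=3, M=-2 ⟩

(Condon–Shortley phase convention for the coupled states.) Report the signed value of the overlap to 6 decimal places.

+√(1/6) = +0.408248

√[7·3!3!3!/10! · 1!5!3!3!1!5!] = √(216)
  +(−1)^2/∏(2,1,3,1,0,2)! = 1/24  (running 1/24)
  +(−1)^3/∏(3,0,2,0,1,3)! = -1/72  (running 1/36)
⟨..|..⟩ = √(216)·(1/36) = +0.408248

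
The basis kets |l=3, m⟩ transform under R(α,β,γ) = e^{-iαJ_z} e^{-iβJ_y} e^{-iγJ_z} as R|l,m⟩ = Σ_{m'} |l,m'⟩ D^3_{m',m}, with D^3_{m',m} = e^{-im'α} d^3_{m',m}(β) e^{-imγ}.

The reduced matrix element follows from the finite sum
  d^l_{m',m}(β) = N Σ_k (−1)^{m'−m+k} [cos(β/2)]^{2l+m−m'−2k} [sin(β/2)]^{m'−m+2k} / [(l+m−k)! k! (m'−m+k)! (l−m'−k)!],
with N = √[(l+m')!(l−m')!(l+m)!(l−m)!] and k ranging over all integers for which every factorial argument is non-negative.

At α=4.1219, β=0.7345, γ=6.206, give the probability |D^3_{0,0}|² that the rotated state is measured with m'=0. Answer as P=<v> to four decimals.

P=0.0083

First d^3_{0,0}(β=0.7345), then the phase factors e^{-i(0)α} and e^{-i(0)γ}:
With c≡cos(β/2)=0.933318 and s≡sin(β/2)=0.359050, N=[6·6·6·6]^{1/2}=36.000000
k∈{0,1,2,3} keeps every argument non-negative
  k=0: (−1)^0·36.0000/(36)·0.9333^6·0.3591^0 = +0.660965
  k=1: (−1)^1·36.0000/(4)·0.9333^4·0.3591^2 = -0.880383
  k=2: (−1)^2·36.0000/(4)·0.9333^2·0.3591^4 = +0.130293
  k=3: (−1)^3·36.0000/(36)·0.9333^0·0.3591^6 = -0.002143
d^3_{0,0}(0.7345) = +0.660965 -0.880383 +0.130293 -0.002143 = -0.091267
|D^3_{0,0}|² = |d^3_{0,0}(β)|² = (-0.091267)² = 0.008330 (the z-rotation phases have unit modulus)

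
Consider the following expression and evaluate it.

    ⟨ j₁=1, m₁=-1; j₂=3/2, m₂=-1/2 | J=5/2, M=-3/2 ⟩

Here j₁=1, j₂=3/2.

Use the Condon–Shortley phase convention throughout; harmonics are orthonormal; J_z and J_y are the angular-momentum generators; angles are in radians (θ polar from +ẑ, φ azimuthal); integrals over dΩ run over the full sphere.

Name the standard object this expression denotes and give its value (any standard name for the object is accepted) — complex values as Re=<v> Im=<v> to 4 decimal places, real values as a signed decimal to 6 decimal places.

This is a Clebsch–Gordan (vector-coupling) coefficient.
j₁+j₂−J=0  J+j₁−j₂=2  J−j₁+j₂=3  j₁+j₂+J+1=6
(j₁±m₁, j₂±m₂, J±M) = (0,2,1,2,1,4)
P² = 48/5
sum k=0..0:
  [0] +1/4 = 1/4
S = 1/4
C² = P²·S² = 3/5 ; C = +0.774597

Clebsch–Gordan coefficient, +√(3/5) ≈ +0.774597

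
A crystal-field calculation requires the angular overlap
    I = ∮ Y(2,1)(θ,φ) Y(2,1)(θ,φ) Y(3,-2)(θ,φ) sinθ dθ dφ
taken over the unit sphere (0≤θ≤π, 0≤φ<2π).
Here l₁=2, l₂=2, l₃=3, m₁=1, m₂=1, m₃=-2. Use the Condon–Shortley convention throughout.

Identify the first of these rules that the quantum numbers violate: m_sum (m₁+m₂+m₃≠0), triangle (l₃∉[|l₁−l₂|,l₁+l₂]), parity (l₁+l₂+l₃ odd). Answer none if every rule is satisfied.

Σmᵢ = 0  ✓
l₃∈[|l₁−l₂|,l₁+l₂]=[0,4], have l₃=3  ✓
Σlᵢ = 7 ⇒ odd  ✗

parity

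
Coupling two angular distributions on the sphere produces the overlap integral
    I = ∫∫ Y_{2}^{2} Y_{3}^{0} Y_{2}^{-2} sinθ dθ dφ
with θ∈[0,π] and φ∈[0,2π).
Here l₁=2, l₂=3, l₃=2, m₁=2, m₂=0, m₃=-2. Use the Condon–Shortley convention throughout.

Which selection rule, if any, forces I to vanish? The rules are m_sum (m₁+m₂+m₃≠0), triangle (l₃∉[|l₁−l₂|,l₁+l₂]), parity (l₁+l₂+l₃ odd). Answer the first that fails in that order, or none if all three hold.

parity

Σmᵢ = 0  ✓
l₃∈[|l₁−l₂|,l₁+l₂]=[1,5], have l₃=2  ✓
Σlᵢ = 7 ⇒ odd  ✗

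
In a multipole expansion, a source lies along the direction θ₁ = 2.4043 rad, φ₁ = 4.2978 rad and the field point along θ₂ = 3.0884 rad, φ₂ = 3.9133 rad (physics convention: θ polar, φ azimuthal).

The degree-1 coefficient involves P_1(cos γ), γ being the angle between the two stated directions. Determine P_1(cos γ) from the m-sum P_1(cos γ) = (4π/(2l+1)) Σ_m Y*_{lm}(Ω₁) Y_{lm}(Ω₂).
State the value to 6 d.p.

Addition theorem: P_1(cos γ) = (4π/3) Σ_m Y*_{lm}(Ω₁) Y_{lm}(Ω₂), m = −1…1:
  m=-1: (-0.093562, -0.212593) × (-0.013166, 0.012810) = (0.003955, 0.001600)  (running Σ = (0.003955, 0.001600))
  m=0: (-0.361708, -0.000000) × (-0.487911, 0.000000) = (0.176482, 0.000000)  (running Σ = (0.180437, 0.001600))
  m=1: (0.093562, -0.212593) × (0.013166, 0.012810) = (0.003955, -0.001600)  (running Σ = (0.184392, 0.000000))
Accumulated sum (0.184392, 0.000000); after 4π/(2l+1) scaling, (0.772378, 0.000000) ⇒ P_1 = 0.772378

0.772378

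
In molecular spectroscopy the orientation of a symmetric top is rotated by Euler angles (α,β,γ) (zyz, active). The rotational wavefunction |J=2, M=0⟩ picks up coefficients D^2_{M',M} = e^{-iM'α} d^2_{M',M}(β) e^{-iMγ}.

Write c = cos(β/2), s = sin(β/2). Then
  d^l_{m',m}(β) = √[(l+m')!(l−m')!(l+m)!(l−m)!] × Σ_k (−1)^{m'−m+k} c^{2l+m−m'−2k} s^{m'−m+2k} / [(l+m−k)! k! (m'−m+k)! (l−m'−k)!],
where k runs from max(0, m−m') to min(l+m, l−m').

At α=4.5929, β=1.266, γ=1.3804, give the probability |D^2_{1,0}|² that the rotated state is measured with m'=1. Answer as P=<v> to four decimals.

P=0.1229

First d^2_{1,0}(β=1.2660), then the phase factors e^{-i(1)α} and e^{-i(0)γ}:
Half-angle: c=0.806256, s=0.591566. N=√(6·1·2·2)=4.898979
k∈{0,1} keeps every argument non-negative
  k=0: (−1)^1·4.8990/(2)·0.8063^3·0.5916^1 = -0.759449
  k=1: (−1)^2·4.8990/(2)·0.8063^1·0.5916^3 = +0.408845
d^2_{1,0}(1.2660) = -0.759449 +0.408845 = -0.350604
|D^2_{1,0}|² = |d^2_{1,0}(β)|² = (-0.350604)² = 0.122923 (the z-rotation phases have unit modulus)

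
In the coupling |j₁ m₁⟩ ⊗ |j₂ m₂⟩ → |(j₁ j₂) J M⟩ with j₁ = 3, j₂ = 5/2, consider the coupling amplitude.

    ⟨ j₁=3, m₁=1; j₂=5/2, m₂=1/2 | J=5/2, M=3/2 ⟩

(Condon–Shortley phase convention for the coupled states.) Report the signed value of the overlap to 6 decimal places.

−√(1/35) = -0.169031

j₁+j₂−J=3  J+j₁−j₂=3  J−j₁+j₂=2  j₁+j₂+J+1=9
(j₁±m₁, j₂±m₂, J±M) = (4,2,3,2,4,1)
P² = 576/35
sum k=1..2:
  [1] −1/8 = -1/8
  [2] +1/12 = 1/12
S = -1/24
C² = P²·S² = 1/35 ; C = -0.169031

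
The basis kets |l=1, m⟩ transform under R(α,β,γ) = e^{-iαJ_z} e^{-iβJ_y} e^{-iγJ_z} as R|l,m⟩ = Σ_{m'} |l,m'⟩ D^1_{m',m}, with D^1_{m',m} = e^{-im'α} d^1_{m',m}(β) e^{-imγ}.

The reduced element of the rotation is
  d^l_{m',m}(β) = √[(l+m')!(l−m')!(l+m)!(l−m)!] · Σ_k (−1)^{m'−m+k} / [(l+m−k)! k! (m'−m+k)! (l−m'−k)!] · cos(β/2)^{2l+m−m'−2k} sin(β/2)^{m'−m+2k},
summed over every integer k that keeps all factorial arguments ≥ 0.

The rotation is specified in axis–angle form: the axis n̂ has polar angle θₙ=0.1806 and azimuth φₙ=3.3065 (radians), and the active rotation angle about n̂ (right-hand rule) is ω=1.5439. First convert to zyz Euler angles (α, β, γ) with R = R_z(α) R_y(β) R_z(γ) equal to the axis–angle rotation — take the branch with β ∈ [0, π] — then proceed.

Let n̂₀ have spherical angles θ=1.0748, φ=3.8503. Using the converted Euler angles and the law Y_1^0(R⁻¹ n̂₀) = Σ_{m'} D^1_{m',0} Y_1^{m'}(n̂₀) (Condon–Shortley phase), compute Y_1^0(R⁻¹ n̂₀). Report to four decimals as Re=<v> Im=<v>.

Axis–angle → zyz. n̂ = (sinθₙcosφₙ, sinθₙsinφₙ, cosθₙ) = (-0.177183, -0.029487, +0.983736), ω = 1.5439.
R = I cosω + sinω [n̂]ₓ + (1−cosω) n̂n̂ᵀ gives
  R = [+0.057443, -0.978296, -0.199090; +0.988464, +0.027739, +0.148892; -0.140138, -0.205346, +0.968604]
β = atan2(√(R₁₃²+R₂₃²), R₃₃) = 0.251242; α = atan2(R₂₃, R₁₃) mod 2π = 2.499460; γ = atan2(R₃₂, −R₃₁) mod 2π = 5.311238
Need the full column D^1_{m',0} for m'=−1..1 at α=2.4995, β=0.2512, γ=5.3112.
cos(β/2)=0.992120, sin(β/2)=0.125291
d^1_{-1,0}: single k=1 term ⇒ +0.175792;  D = -0.140778+0.105283i
d^1_{0,0}: k∈[0..1] ⇒ +0.984302 -0.015698 = +0.968604;  D = +0.968604+0.000000i
d^1_{1,0}: single k=0 term ⇒ -0.175792;  D = +0.140778+0.105283i
Y_1^{m'}(θ=1.0748,φ=3.8503) and Σ D·Y over m':
  (-0.1408+0.1053i)·(-0.2307+0.1978i)  (+0.9686+0.0000i)·(+0.2325+0.0000i)  (+0.1408+0.1053i)·(+0.2307+0.1978i)
Y_1^0(R⁻¹ n̂) = +0.248539+0.000000i

Re=0.2485 Im=0.0000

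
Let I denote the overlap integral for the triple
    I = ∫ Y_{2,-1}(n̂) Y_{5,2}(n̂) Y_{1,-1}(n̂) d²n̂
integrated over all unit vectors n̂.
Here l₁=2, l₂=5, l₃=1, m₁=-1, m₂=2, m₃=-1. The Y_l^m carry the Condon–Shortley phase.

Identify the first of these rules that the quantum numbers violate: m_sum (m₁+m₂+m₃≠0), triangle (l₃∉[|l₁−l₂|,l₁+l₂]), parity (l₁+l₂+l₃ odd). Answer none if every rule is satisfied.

triangle

Σmᵢ = 0  ✓
l₃∈[|l₁−l₂|,l₁+l₂]=[3,7] required, l₃=1 fails  ✗
Σlᵢ = 8 ⇒ even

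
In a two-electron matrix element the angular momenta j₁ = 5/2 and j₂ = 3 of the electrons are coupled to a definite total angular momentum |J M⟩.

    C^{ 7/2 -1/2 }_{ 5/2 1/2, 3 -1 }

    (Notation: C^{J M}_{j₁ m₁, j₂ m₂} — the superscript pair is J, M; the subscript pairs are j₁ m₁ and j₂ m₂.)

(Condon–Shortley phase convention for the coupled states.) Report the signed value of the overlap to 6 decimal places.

triangle: 2!·3!·4!/10! = 288/3628800
(j±m)!: 3!·2!·2!·4!·3!·4! = 82944
prefactor² = (2J+1)·Δ·N² = 9216/175
  k=0: +1/(0!·2!·2!·2!·1!·2!) = 1/16
  k=1: −1/(1!·1!·1!·1!·2!·3!) = -1/12
  k=2: +1/(2!·0!·0!·0!·3!·4!) = 1/288
Σ = -5/288  ⇒  CG² = 9216/175·(-5/288)² = 1/63
CG = −√(1/63) = -0.125988

-0.125988  (= −√(1/63))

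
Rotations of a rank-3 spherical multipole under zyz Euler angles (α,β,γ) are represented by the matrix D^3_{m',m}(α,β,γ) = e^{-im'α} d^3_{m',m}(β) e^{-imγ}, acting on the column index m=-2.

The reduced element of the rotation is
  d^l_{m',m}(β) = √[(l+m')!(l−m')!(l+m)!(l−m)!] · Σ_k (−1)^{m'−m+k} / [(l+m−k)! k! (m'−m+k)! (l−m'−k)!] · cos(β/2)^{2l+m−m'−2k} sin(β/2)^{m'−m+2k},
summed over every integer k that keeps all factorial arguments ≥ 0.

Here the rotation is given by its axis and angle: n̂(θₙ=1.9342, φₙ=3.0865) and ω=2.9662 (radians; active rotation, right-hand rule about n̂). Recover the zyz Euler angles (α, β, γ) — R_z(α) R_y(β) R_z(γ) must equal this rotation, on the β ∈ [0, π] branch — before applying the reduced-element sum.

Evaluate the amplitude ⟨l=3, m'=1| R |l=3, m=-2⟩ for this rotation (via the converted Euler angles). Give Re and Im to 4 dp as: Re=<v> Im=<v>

Re=0.5136 Im=0.2219

Axis–angle → zyz. n̂ = (sinθₙcosφₙ, sinθₙsinφₙ, cosθₙ) = (-0.933274, +0.051469, -0.355458), ω = 2.9662.
R = I cosω + sinω [n̂]ₓ + (1−cosω) n̂n̂ᵀ gives
  R = [+0.743981, -0.033306, +0.667370; -0.157357, -0.979401, +0.126542; +0.649408, -0.199161, -0.733896]
β = atan2(√(R₁₃²+R₂₃²), R₃₃) = 2.394837; α = atan2(R₂₃, R₁₃) mod 2π = 0.187389; γ = atan2(R₃₂, −R₃₁) mod 2π = 3.439167
D^3_{1,-2}(0.1874,2.3948,3.4392) = e^{-i·1·0.1874}·d^3_{1,-2}(2.3948)·e^{-i·-2·3.4392}. Compute d first:
With c≡cos(β/2)=0.364763 and s≡sin(β/2)=0.931100, N=[24·2·1·120]^{1/2}=75.894664
k: max(0,(-2)−(1))=0 … min(3+(-2),3−(1))=1
  k=0: (−1)^3·75.8947/(12)·0.3648^3·0.9311^3 = -0.247771
  k=1: (−1)^4·75.8947/(24)·0.3648^1·0.9311^5 = +0.807223
d^3_{1,-2}(2.3948) = -0.247771 +0.807223 = +0.559451
D = (+0.982494-0.186294i)·(+0.559451)·(+0.828066+0.560631i) = +0.513583+0.221852i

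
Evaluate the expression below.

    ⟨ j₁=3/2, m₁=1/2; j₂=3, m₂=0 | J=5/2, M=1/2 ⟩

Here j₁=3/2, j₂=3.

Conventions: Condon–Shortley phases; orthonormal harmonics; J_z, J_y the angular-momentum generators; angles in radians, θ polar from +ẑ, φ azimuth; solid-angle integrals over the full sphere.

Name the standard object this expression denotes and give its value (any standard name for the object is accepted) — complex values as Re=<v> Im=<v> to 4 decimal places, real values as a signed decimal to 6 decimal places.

This is a Clebsch–Gordan (vector-coupling) coefficient.
triangle: 2!*1!*4!/8! = 48/40320
(j±m)!: 2!*1!*3!*3!*3!*2! = 864
prefactor² = (2J+1)*Δ*N² = 216/35
  k=0: +1/(0!*2!*1!*3!*0!*1!) = 1/12
  k=1: −1/(1!*1!*0!*2!*1!*2!) = -1/4
Σ = -1/6  ⇒  CG² = 216/35*(-1/6)² = 6/35
CG = −√(6/35) = -0.414039

Clebsch–Gordan coefficient, −√(6/35) ≈ -0.414039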